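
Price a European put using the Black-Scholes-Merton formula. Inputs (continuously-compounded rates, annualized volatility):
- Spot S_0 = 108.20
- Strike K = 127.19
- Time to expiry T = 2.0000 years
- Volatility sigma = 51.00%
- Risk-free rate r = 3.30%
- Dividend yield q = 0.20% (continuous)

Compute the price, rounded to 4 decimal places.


Answer: Price = 37.8812

Derivation:
d1 = (ln(S/K) + (r - q + 0.5*sigma^2) * T) / (sigma * sqrt(T)) = 0.22239109
d2 = d1 - sigma * sqrt(T) = -0.49885782
exp(-rT) = 0.93613086; exp(-qT) = 0.99600799
P = K * exp(-rT) * N(-d2) - S_0 * exp(-qT) * N(-d1)
N(-d1) = 0.41200472; N(-d2) = 0.69106023
P = 127.1900 * 0.93613086 * 0.69106023 - 108.2000 * 0.99600799 * 0.41200472 = 37.8812


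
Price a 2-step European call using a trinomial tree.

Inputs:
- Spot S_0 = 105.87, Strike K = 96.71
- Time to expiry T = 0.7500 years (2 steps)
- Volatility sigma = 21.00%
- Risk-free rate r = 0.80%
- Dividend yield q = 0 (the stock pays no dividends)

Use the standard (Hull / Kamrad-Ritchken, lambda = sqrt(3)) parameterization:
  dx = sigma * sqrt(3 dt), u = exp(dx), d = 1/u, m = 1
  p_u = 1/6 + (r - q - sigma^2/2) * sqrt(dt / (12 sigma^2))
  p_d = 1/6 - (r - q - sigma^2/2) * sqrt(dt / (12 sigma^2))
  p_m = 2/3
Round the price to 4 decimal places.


Answer: Price = V(0,0) = 13.4848

Derivation:
dt = T/N = 0.375000; dx = sigma*sqrt(3*dt) = 0.222739
u = exp(dx) = 1.249494; d = 1/u = 0.800324
p_u = 0.154839, p_m = 0.666667, p_d = 0.178494
Discount per step: exp(-r*dt) = 0.997004
Stock lattice S(k, j) with j the centered position index:
  k=0: S(0,+0) = 105.8700
  k=1: S(1,-1) = 84.7303; S(1,+0) = 105.8700; S(1,+1) = 132.2839
  k=2: S(2,-2) = 67.8117; S(2,-1) = 84.7303; S(2,+0) = 105.8700; S(2,+1) = 132.2839; S(2,+2) = 165.2880
Terminal payoffs V(N, j) = max(S_T - K, 0):
  V(2,-2) = 0.000000; V(2,-1) = 0.000000; V(2,+0) = 9.160000; V(2,+1) = 35.573925; V(2,+2) = 68.577966
Backward induction: V(k, j) = exp(-r*dt) * [p_u * V(k+1, j+1) + p_m * V(k+1, j) + p_d * V(k+1, j-1)]
  V(1,-1) = exp(-r*dt) * [p_u*9.160000 + p_m*0.000000 + p_d*0.000000] = 1.414081
  V(1,+0) = exp(-r*dt) * [p_u*35.573925 + p_m*9.160000 + p_d*0.000000] = 11.580122
  V(1,+1) = exp(-r*dt) * [p_u*68.577966 + p_m*35.573925 + p_d*9.160000] = 35.861783
  V(0,+0) = exp(-r*dt) * [p_u*35.861783 + p_m*11.580122 + p_d*1.414081] = 13.484790


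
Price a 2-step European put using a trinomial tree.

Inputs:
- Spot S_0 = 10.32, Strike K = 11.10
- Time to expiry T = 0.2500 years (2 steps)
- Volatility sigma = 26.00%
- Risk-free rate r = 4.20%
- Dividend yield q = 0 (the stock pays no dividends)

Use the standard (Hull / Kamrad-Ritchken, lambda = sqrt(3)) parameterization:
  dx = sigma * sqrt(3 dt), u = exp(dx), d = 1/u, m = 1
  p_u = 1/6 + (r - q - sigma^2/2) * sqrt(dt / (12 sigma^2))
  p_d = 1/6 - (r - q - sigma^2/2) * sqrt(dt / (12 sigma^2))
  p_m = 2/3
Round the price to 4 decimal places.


Answer: Price = V(0,0) = 0.9767

Derivation:
dt = T/N = 0.125000; dx = sigma*sqrt(3*dt) = 0.159217
u = exp(dx) = 1.172592; d = 1/u = 0.852811
p_u = 0.169886, p_m = 0.666667, p_d = 0.163448
Discount per step: exp(-r*dt) = 0.994764
Stock lattice S(k, j) with j the centered position index:
  k=0: S(0,+0) = 10.3200
  k=1: S(1,-1) = 8.8010; S(1,+0) = 10.3200; S(1,+1) = 12.1012
  k=2: S(2,-2) = 7.5056; S(2,-1) = 8.8010; S(2,+0) = 10.3200; S(2,+1) = 12.1012; S(2,+2) = 14.1897
Terminal payoffs V(N, j) = max(K - S_T, 0):
  V(2,-2) = 3.594395; V(2,-1) = 2.298986; V(2,+0) = 0.780000; V(2,+1) = 0.000000; V(2,+2) = 0.000000
Backward induction: V(k, j) = exp(-r*dt) * [p_u * V(k+1, j+1) + p_m * V(k+1, j) + p_d * V(k+1, j-1)]
  V(1,-1) = exp(-r*dt) * [p_u*0.780000 + p_m*2.298986 + p_d*3.594395] = 2.240869
  V(1,+0) = exp(-r*dt) * [p_u*0.000000 + p_m*0.780000 + p_d*2.298986] = 0.891074
  V(1,+1) = exp(-r*dt) * [p_u*0.000000 + p_m*0.000000 + p_d*0.780000] = 0.126822
  V(0,+0) = exp(-r*dt) * [p_u*0.126822 + p_m*0.891074 + p_d*2.240869] = 0.976718


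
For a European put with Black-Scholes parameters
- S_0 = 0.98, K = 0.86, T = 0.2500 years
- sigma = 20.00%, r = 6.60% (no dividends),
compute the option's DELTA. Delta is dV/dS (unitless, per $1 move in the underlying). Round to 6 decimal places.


Answer: Delta = -0.064105

Derivation:
d1 = 1.5212018242; d2 = 1.4212018242
phi(d1) = 0.1254351950; exp(-qT) = 1.0000000000; exp(-rT) = 0.9836353794
N(-d1) = 0.0641045989
Delta = -exp(-qT) * N(-d1) = -1.0000000000 * 0.0641045989 = -0.064105


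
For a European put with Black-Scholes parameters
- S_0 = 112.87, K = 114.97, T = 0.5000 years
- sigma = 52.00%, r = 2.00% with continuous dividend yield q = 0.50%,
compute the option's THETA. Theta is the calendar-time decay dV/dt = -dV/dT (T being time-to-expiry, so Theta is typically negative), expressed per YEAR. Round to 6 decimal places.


Answer: Theta = -15.236743

Derivation:
d1 = 0.1541098141; d2 = -0.2135857121
phi(d1) = 0.3942328909; exp(-qT) = 0.9975031224; exp(-rT) = 0.9900498337
Theta = -S*exp(-qT)*phi(d1)*sigma/(2*sqrt(T)) + r*K*exp(-rT)*N(-d2) - q*S*exp(-qT)*N(-d1)
N(-d1) = 0.4387615751; N(-d2) = 0.5845649288; sqrt(T) = 0.7071067812
Term 1 = -112.8700 * 0.9975031224 * 0.3942328909 * 0.5200 / (2 * 0.7071067812) = -16.3205198994
Term 2 = 0.0200 * 114.9700 * 0.9900498337 * 0.5845649288 = 1.3307740952
Term 3 = -0.0050 * 112.8700 * 0.9975031224 * 0.4387615751 = -0.2469968303
Theta = -16.3205198994 + (1.3307740952) + (-0.2469968303) = -15.236743


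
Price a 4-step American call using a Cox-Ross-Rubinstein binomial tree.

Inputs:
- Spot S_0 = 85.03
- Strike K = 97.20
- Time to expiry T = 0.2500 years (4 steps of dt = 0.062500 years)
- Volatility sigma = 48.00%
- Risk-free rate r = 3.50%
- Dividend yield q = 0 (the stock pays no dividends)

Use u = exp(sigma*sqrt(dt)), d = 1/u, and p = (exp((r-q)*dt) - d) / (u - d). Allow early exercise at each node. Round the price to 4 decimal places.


Answer: Price = V(0,0) = 4.5760

Derivation:
dt = T/N = 0.062500
u = exp(sigma*sqrt(dt)) = 1.127497; d = 1/u = 0.886920
p = (exp((r-q)*dt) - d) / (u - d) = 0.479139
Discount per step: exp(-r*dt) = 0.997815
Stock lattice S(k, i) with i counting down-moves:
  k=0: S(0,0) = 85.0300
  k=1: S(1,0) = 95.8711; S(1,1) = 75.4148
  k=2: S(2,0) = 108.0943; S(2,1) = 85.0300; S(2,2) = 66.8870
  k=3: S(3,0) = 121.8760; S(3,1) = 95.8711; S(3,2) = 75.4148; S(3,3) = 59.3234
  k=4: S(4,0) = 137.4148; S(4,1) = 108.0943; S(4,2) = 85.0300; S(4,3) = 66.8870; S(4,4) = 52.6152
Terminal payoffs V(N, i) = max(S_T - K, 0):
  V(4,0) = 40.214806; V(4,1) = 10.894315; V(4,2) = 0.000000; V(4,3) = 0.000000; V(4,4) = 0.000000
Backward induction: V(k, i) = exp(-r*dt) * [p * V(k+1, i) + (1-p) * V(k+1, i+1)]; then take max(V_cont, immediate exercise) for American.
  V(3,0) = exp(-r*dt) * [p*40.214806 + (1-p)*10.894315] = 24.888393; exercise = 24.676000; V(3,0) = max -> 24.888393
  V(3,1) = exp(-r*dt) * [p*10.894315 + (1-p)*0.000000] = 5.208481; exercise = 0.000000; V(3,1) = max -> 5.208481
  V(3,2) = exp(-r*dt) * [p*0.000000 + (1-p)*0.000000] = 0.000000; exercise = 0.000000; V(3,2) = max -> 0.000000
  V(3,3) = exp(-r*dt) * [p*0.000000 + (1-p)*0.000000] = 0.000000; exercise = 0.000000; V(3,3) = max -> 0.000000
  V(2,0) = exp(-r*dt) * [p*24.888393 + (1-p)*5.208481] = 14.605902; exercise = 10.894315; V(2,0) = max -> 14.605902
  V(2,1) = exp(-r*dt) * [p*5.208481 + (1-p)*0.000000] = 2.490132; exercise = 0.000000; V(2,1) = max -> 2.490132
  V(2,2) = exp(-r*dt) * [p*0.000000 + (1-p)*0.000000] = 0.000000; exercise = 0.000000; V(2,2) = max -> 0.000000
  V(1,0) = exp(-r*dt) * [p*14.605902 + (1-p)*2.490132] = 8.277139; exercise = 0.000000; V(1,0) = max -> 8.277139
  V(1,1) = exp(-r*dt) * [p*2.490132 + (1-p)*0.000000] = 1.190511; exercise = 0.000000; V(1,1) = max -> 1.190511
  V(0,0) = exp(-r*dt) * [p*8.277139 + (1-p)*1.190511] = 4.575968; exercise = 0.000000; V(0,0) = max -> 4.575968


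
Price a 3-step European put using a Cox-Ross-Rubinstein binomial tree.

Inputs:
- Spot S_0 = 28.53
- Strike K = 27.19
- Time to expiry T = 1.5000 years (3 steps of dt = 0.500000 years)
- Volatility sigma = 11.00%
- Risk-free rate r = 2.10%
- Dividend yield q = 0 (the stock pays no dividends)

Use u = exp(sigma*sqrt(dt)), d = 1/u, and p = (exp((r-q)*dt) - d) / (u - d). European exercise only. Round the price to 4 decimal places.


Answer: Price = V(0,0) = 0.6690

Derivation:
dt = T/N = 0.500000
u = exp(sigma*sqrt(dt)) = 1.080887; d = 1/u = 0.925166
p = (exp((r-q)*dt) - d) / (u - d) = 0.548348
Discount per step: exp(-r*dt) = 0.989555
Stock lattice S(k, i) with i counting down-moves:
  k=0: S(0,0) = 28.5300
  k=1: S(1,0) = 30.8377; S(1,1) = 26.3950
  k=2: S(2,0) = 33.3321; S(2,1) = 28.5300; S(2,2) = 24.4198
  k=3: S(3,0) = 36.0282; S(3,1) = 30.8377; S(3,2) = 26.3950; S(3,3) = 22.5923
Terminal payoffs V(N, i) = max(K - S_T, 0):
  V(3,0) = 0.000000; V(3,1) = 0.000000; V(3,2) = 0.795005; V(3,3) = 4.597660
Backward induction: V(k, i) = exp(-r*dt) * [p * V(k+1, i) + (1-p) * V(k+1, i+1)].
  V(2,0) = exp(-r*dt) * [p*0.000000 + (1-p)*0.000000] = 0.000000
  V(2,1) = exp(-r*dt) * [p*0.000000 + (1-p)*0.795005] = 0.355315
  V(2,2) = exp(-r*dt) * [p*0.795005 + (1-p)*4.597660] = 2.486238
  V(1,0) = exp(-r*dt) * [p*0.000000 + (1-p)*0.355315] = 0.158802
  V(1,1) = exp(-r*dt) * [p*0.355315 + (1-p)*2.486238] = 1.303986
  V(0,0) = exp(-r*dt) * [p*0.158802 + (1-p)*1.303986] = 0.668966


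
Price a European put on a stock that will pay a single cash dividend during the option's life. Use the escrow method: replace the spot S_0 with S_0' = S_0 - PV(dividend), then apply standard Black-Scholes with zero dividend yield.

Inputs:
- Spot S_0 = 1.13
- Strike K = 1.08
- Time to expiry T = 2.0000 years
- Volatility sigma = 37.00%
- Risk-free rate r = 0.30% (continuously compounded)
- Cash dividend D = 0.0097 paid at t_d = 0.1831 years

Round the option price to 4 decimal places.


Answer: Price = 0.2037

Derivation:
PV(D) = D * exp(-r * t_d) = 0.0097 * 0.99945085 = 0.00969467
S_0' = S_0 - PV(D) = 1.1300 - 0.00969467 = 1.12030533
d1 = (ln(S_0'/K) + (r + sigma^2/2)*T) / (sigma*sqrt(T)) = 0.34311921
d2 = d1 - sigma*sqrt(T) = -0.18013981
exp(-rT) = 0.99401796
N(-d1) = 0.36575439; N(-d2) = 0.57147859
P = K * exp(-rT) * N(-d2) - S_0' * N(-d1) = 1.0800 * 0.99401796 * 0.57147859 - 1.12030533 * 0.36575439 = 0.2037


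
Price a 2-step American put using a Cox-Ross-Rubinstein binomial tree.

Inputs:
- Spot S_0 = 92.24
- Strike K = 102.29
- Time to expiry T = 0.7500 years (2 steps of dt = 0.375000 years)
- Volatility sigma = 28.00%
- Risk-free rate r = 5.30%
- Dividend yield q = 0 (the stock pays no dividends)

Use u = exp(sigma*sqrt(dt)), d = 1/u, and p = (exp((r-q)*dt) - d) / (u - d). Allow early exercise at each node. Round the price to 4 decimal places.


dt = T/N = 0.375000
u = exp(sigma*sqrt(dt)) = 1.187042; d = 1/u = 0.842430
p = (exp((r-q)*dt) - d) / (u - d) = 0.515489
Discount per step: exp(-r*dt) = 0.980321
Stock lattice S(k, i) with i counting down-moves:
  k=0: S(0,0) = 92.2400
  k=1: S(1,0) = 109.4927; S(1,1) = 77.7058
  k=2: S(2,0) = 129.9724; S(2,1) = 92.2400; S(2,2) = 65.4617
Terminal payoffs V(N, i) = max(K - S_T, 0):
  V(2,0) = 0.000000; V(2,1) = 10.050000; V(2,2) = 36.828295
Backward induction: V(k, i) = exp(-r*dt) * [p * V(k+1, i) + (1-p) * V(k+1, i+1)]; then take max(V_cont, immediate exercise) for American.
  V(1,0) = exp(-r*dt) * [p*0.000000 + (1-p)*10.050000] = 4.773510; exercise = 0.000000; V(1,0) = max -> 4.773510
  V(1,1) = exp(-r*dt) * [p*10.050000 + (1-p)*36.828295] = 22.571280; exercise = 24.584224; V(1,1) = max -> 24.584224
  V(0,0) = exp(-r*dt) * [p*4.773510 + (1-p)*24.584224] = 14.089190; exercise = 10.050000; V(0,0) = max -> 14.089190

Answer: Price = V(0,0) = 14.0892


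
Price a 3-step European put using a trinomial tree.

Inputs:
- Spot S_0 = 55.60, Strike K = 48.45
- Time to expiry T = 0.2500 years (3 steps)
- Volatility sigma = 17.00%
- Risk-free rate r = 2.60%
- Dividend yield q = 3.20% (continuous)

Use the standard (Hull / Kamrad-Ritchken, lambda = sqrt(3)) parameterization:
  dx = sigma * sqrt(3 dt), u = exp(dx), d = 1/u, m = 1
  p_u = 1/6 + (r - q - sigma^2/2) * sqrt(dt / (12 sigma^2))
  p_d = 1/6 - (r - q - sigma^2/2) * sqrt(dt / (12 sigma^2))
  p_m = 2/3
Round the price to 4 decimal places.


Answer: Price = V(0,0) = 0.1251

Derivation:
dt = T/N = 0.083333; dx = sigma*sqrt(3*dt) = 0.085000
u = exp(dx) = 1.088717; d = 1/u = 0.918512
p_u = 0.156642, p_m = 0.666667, p_d = 0.176691
Discount per step: exp(-r*dt) = 0.997836
Stock lattice S(k, j) with j the centered position index:
  k=0: S(0,+0) = 55.6000
  k=1: S(1,-1) = 51.0693; S(1,+0) = 55.6000; S(1,+1) = 60.5327
  k=2: S(2,-2) = 46.9078; S(2,-1) = 51.0693; S(2,+0) = 55.6000; S(2,+1) = 60.5327; S(2,+2) = 65.9029
  k=3: S(3,-3) = 43.0854; S(3,-2) = 46.9078; S(3,-1) = 51.0693; S(3,+0) = 55.6000; S(3,+1) = 60.5327; S(3,+2) = 65.9029; S(3,+3) = 71.7497
Terminal payoffs V(N, j) = max(K - S_T, 0):
  V(3,-3) = 5.364643; V(3,-2) = 1.542236; V(3,-1) = 0.000000; V(3,+0) = 0.000000; V(3,+1) = 0.000000; V(3,+2) = 0.000000; V(3,+3) = 0.000000
Backward induction: V(k, j) = exp(-r*dt) * [p_u * V(k+1, j+1) + p_m * V(k+1, j) + p_d * V(k+1, j-1)]
  V(2,-2) = exp(-r*dt) * [p_u*0.000000 + p_m*1.542236 + p_d*5.364643] = 1.971766
  V(2,-1) = exp(-r*dt) * [p_u*0.000000 + p_m*0.000000 + p_d*1.542236] = 0.271910
  V(2,+0) = exp(-r*dt) * [p_u*0.000000 + p_m*0.000000 + p_d*0.000000] = 0.000000
  V(2,+1) = exp(-r*dt) * [p_u*0.000000 + p_m*0.000000 + p_d*0.000000] = 0.000000
  V(2,+2) = exp(-r*dt) * [p_u*0.000000 + p_m*0.000000 + p_d*0.000000] = 0.000000
  V(1,-1) = exp(-r*dt) * [p_u*0.000000 + p_m*0.271910 + p_d*1.971766] = 0.528520
  V(1,+0) = exp(-r*dt) * [p_u*0.000000 + p_m*0.000000 + p_d*0.271910] = 0.047940
  V(1,+1) = exp(-r*dt) * [p_u*0.000000 + p_m*0.000000 + p_d*0.000000] = 0.000000
  V(0,+0) = exp(-r*dt) * [p_u*0.000000 + p_m*0.047940 + p_d*0.528520] = 0.125074


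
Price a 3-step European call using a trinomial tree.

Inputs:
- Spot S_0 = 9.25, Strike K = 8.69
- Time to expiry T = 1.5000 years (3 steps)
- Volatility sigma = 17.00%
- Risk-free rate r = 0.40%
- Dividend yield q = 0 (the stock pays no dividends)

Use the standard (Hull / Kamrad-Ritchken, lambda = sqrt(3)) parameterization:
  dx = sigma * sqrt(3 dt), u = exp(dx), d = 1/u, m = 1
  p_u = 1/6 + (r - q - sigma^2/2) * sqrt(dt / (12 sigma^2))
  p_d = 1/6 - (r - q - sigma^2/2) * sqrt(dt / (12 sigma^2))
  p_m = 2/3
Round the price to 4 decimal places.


Answer: Price = V(0,0) = 1.0957

Derivation:
dt = T/N = 0.500000; dx = sigma*sqrt(3*dt) = 0.208207
u = exp(dx) = 1.231468; d = 1/u = 0.812039
p_u = 0.154119, p_m = 0.666667, p_d = 0.179214
Discount per step: exp(-r*dt) = 0.998002
Stock lattice S(k, j) with j the centered position index:
  k=0: S(0,+0) = 9.2500
  k=1: S(1,-1) = 7.5114; S(1,+0) = 9.2500; S(1,+1) = 11.3911
  k=2: S(2,-2) = 6.0995; S(2,-1) = 7.5114; S(2,+0) = 9.2500; S(2,+1) = 11.3911; S(2,+2) = 14.0277
  k=3: S(3,-3) = 4.9531; S(3,-2) = 6.0995; S(3,-1) = 7.5114; S(3,+0) = 9.2500; S(3,+1) = 11.3911; S(3,+2) = 14.0277; S(3,+3) = 17.2747
Terminal payoffs V(N, j) = max(S_T - K, 0):
  V(3,-3) = 0.000000; V(3,-2) = 0.000000; V(3,-1) = 0.000000; V(3,+0) = 0.560000; V(3,+1) = 2.701075; V(3,+2) = 5.337740; V(3,+3) = 8.584707
Backward induction: V(k, j) = exp(-r*dt) * [p_u * V(k+1, j+1) + p_m * V(k+1, j) + p_d * V(k+1, j-1)]
  V(2,-2) = exp(-r*dt) * [p_u*0.000000 + p_m*0.000000 + p_d*0.000000] = 0.000000
  V(2,-1) = exp(-r*dt) * [p_u*0.560000 + p_m*0.000000 + p_d*0.000000] = 0.086134
  V(2,+0) = exp(-r*dt) * [p_u*2.701075 + p_m*0.560000 + p_d*0.000000] = 0.788043
  V(2,+1) = exp(-r*dt) * [p_u*5.337740 + p_m*2.701075 + p_d*0.560000] = 2.718282
  V(2,+2) = exp(-r*dt) * [p_u*8.584707 + p_m*5.337740 + p_d*2.701075] = 5.354911
  V(1,-1) = exp(-r*dt) * [p_u*0.788043 + p_m*0.086134 + p_d*0.000000] = 0.178518
  V(1,+0) = exp(-r*dt) * [p_u*2.718282 + p_m*0.788043 + p_d*0.086134] = 0.957820
  V(1,+1) = exp(-r*dt) * [p_u*5.354911 + p_m*2.718282 + p_d*0.788043] = 2.773159
  V(0,+0) = exp(-r*dt) * [p_u*2.773159 + p_m*0.957820 + p_d*0.178518] = 1.095742


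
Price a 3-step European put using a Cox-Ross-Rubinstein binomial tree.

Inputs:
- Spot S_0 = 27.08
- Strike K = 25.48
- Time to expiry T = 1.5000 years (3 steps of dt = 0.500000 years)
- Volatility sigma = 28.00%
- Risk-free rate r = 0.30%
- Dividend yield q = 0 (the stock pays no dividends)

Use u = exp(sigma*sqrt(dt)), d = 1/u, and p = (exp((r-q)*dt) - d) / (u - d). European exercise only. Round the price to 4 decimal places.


dt = T/N = 0.500000
u = exp(sigma*sqrt(dt)) = 1.218950; d = 1/u = 0.820378
p = (exp((r-q)*dt) - d) / (u - d) = 0.454430
Discount per step: exp(-r*dt) = 0.998501
Stock lattice S(k, i) with i counting down-moves:
  k=0: S(0,0) = 27.0800
  k=1: S(1,0) = 33.0092; S(1,1) = 22.2158
  k=2: S(2,0) = 40.2365; S(2,1) = 27.0800; S(2,2) = 18.2254
  k=3: S(3,0) = 49.0463; S(3,1) = 33.0092; S(3,2) = 22.2158; S(3,3) = 14.9517
Terminal payoffs V(N, i) = max(K - S_T, 0):
  V(3,0) = 0.000000; V(3,1) = 0.000000; V(3,2) = 3.264160; V(3,3) = 10.528289
Backward induction: V(k, i) = exp(-r*dt) * [p * V(k+1, i) + (1-p) * V(k+1, i+1)].
  V(2,0) = exp(-r*dt) * [p*0.000000 + (1-p)*0.000000] = 0.000000
  V(2,1) = exp(-r*dt) * [p*0.000000 + (1-p)*3.264160] = 1.778159
  V(2,2) = exp(-r*dt) * [p*3.264160 + (1-p)*10.528289] = 7.216419
  V(1,0) = exp(-r*dt) * [p*0.000000 + (1-p)*1.778159] = 0.968656
  V(1,1) = exp(-r*dt) * [p*1.778159 + (1-p)*7.216419] = 4.737999
  V(0,0) = exp(-r*dt) * [p*0.968656 + (1-p)*4.737999] = 3.020563

Answer: Price = V(0,0) = 3.0206


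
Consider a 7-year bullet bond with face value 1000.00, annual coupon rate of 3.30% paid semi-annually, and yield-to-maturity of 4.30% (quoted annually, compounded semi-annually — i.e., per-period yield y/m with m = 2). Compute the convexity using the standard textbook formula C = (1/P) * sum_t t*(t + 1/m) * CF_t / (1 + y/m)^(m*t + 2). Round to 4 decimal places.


Coupon per period c = face * coupon_rate / m = 16.500000
Periods per year m = 2; per-period yield y/m = 0.021500
Number of cashflows N = 14
Cashflows (t years, CF_t, discount factor 1/(1+y/m)^(m*t), PV):
  t = 0.5000: CF_t = 16.500000, DF = 0.978953, PV = 16.152717
  t = 1.0000: CF_t = 16.500000, DF = 0.958348, PV = 15.812743
  t = 1.5000: CF_t = 16.500000, DF = 0.938177, PV = 15.479924
  t = 2.0000: CF_t = 16.500000, DF = 0.918431, PV = 15.154111
  t = 2.5000: CF_t = 16.500000, DF = 0.899100, PV = 14.835155
  t = 3.0000: CF_t = 16.500000, DF = 0.880177, PV = 14.522912
  t = 3.5000: CF_t = 16.500000, DF = 0.861651, PV = 14.217242
  t = 4.0000: CF_t = 16.500000, DF = 0.843515, PV = 13.918005
  t = 4.5000: CF_t = 16.500000, DF = 0.825762, PV = 13.625066
  t = 5.0000: CF_t = 16.500000, DF = 0.808381, PV = 13.338292
  t = 5.5000: CF_t = 16.500000, DF = 0.791367, PV = 13.057555
  t = 6.0000: CF_t = 16.500000, DF = 0.774711, PV = 12.782726
  t = 6.5000: CF_t = 16.500000, DF = 0.758405, PV = 12.513682
  t = 7.0000: CF_t = 1016.500000, DF = 0.742442, PV = 754.692770
Price P = sum_t PV_t = 940.102900
Convexity numerator sum_t t*(t + 1/m) * CF_t / (1+y/m)^(m*t + 2):
  t = 0.5000: term = 7.739962
  t = 1.0000: term = 22.731166
  t = 1.5000: term = 44.505465
  t = 2.0000: term = 72.614562
  t = 2.5000: term = 106.629313
  t = 3.0000: term = 146.139049
  t = 3.5000: term = 190.750920
  t = 4.0000: term = 240.089264
  t = 4.5000: term = 293.794987
  t = 5.0000: term = 351.524975
  t = 5.5000: term = 412.951513
  t = 6.0000: term = 477.761729
  t = 6.5000: term = 545.657057
  t = 7.0000: term = 37971.062607
Convexity = (1/P) * sum = 40883.952569 / 940.102900 = 43.488806

Answer: Convexity = 43.4888


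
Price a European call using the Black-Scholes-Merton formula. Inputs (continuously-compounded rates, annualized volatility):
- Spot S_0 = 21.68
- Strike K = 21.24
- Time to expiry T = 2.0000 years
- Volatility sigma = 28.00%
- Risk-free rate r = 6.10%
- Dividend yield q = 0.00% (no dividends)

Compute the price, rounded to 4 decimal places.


Answer: Price = 4.8168

Derivation:
d1 = (ln(S/K) + (r - q + 0.5*sigma^2) * T) / (sigma * sqrt(T)) = 0.55786679
d2 = d1 - sigma * sqrt(T) = 0.16188700
exp(-rT) = 0.88514837; exp(-qT) = 1.00000000
C = S_0 * exp(-qT) * N(d1) - K * exp(-rT) * N(d2)
N(d1) = 0.71153233; N(d2) = 0.56430258
C = 21.6800 * 1.00000000 * 0.71153233 - 21.2400 * 0.88514837 * 0.56430258 = 4.8168


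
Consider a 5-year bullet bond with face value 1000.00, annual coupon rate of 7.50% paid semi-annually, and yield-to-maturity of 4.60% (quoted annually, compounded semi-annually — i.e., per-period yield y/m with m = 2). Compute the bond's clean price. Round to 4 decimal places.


Answer: Price = 1128.2265

Derivation:
Coupon per period c = face * coupon_rate / m = 37.500000
Periods per year m = 2; per-period yield y/m = 0.023000
Number of cashflows N = 10
Cashflows (t years, CF_t, discount factor 1/(1+y/m)^(m*t), PV):
  t = 0.5000: CF_t = 37.500000, DF = 0.977517, PV = 36.656891
  t = 1.0000: CF_t = 37.500000, DF = 0.955540, PV = 35.832739
  t = 1.5000: CF_t = 37.500000, DF = 0.934056, PV = 35.027115
  t = 2.0000: CF_t = 37.500000, DF = 0.913056, PV = 34.239604
  t = 2.5000: CF_t = 37.500000, DF = 0.892528, PV = 33.469799
  t = 3.0000: CF_t = 37.500000, DF = 0.872461, PV = 32.717301
  t = 3.5000: CF_t = 37.500000, DF = 0.852846, PV = 31.981721
  t = 4.0000: CF_t = 37.500000, DF = 0.833671, PV = 31.262679
  t = 4.5000: CF_t = 37.500000, DF = 0.814928, PV = 30.559804
  t = 5.0000: CF_t = 1037.500000, DF = 0.796606, PV = 826.478896
Price P = sum_t PV_t = 1128.226548


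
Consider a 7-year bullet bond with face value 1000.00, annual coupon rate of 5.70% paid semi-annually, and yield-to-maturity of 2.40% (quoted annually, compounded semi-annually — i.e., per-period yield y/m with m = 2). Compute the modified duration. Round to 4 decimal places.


Answer: Modified duration = 5.9198

Derivation:
Coupon per period c = face * coupon_rate / m = 28.500000
Periods per year m = 2; per-period yield y/m = 0.012000
Number of cashflows N = 14
Cashflows (t years, CF_t, discount factor 1/(1+y/m)^(m*t), PV):
  t = 0.5000: CF_t = 28.500000, DF = 0.988142, PV = 28.162055
  t = 1.0000: CF_t = 28.500000, DF = 0.976425, PV = 27.828118
  t = 1.5000: CF_t = 28.500000, DF = 0.964847, PV = 27.498140
  t = 2.0000: CF_t = 28.500000, DF = 0.953406, PV = 27.172075
  t = 2.5000: CF_t = 28.500000, DF = 0.942101, PV = 26.849877
  t = 3.0000: CF_t = 28.500000, DF = 0.930930, PV = 26.531499
  t = 3.5000: CF_t = 28.500000, DF = 0.919891, PV = 26.216896
  t = 4.0000: CF_t = 28.500000, DF = 0.908983, PV = 25.906024
  t = 4.5000: CF_t = 28.500000, DF = 0.898205, PV = 25.598838
  t = 5.0000: CF_t = 28.500000, DF = 0.887554, PV = 25.295294
  t = 5.5000: CF_t = 28.500000, DF = 0.877030, PV = 24.995350
  t = 6.0000: CF_t = 28.500000, DF = 0.866630, PV = 24.698962
  t = 6.5000: CF_t = 28.500000, DF = 0.856354, PV = 24.406089
  t = 7.0000: CF_t = 1028.500000, DF = 0.846200, PV = 870.316307
Price P = sum_t PV_t = 1211.475525
First compute Macaulay numerator sum_t t * PV_t:
  t * PV_t at t = 0.5000: 14.081028
  t * PV_t at t = 1.0000: 27.828118
  t * PV_t at t = 1.5000: 41.247210
  t * PV_t at t = 2.0000: 54.344151
  t * PV_t at t = 2.5000: 67.124692
  t * PV_t at t = 3.0000: 79.594496
  t * PV_t at t = 3.5000: 91.759136
  t * PV_t at t = 4.0000: 103.624095
  t * PV_t at t = 4.5000: 115.194770
  t * PV_t at t = 5.0000: 126.476471
  t * PV_t at t = 5.5000: 137.474425
  t * PV_t at t = 6.0000: 148.193775
  t * PV_t at t = 6.5000: 158.639581
  t * PV_t at t = 7.0000: 6092.214150
Macaulay duration D = 7257.796098 / 1211.475525 = 5.990873
Modified duration = D / (1 + y/m) = 5.990873 / (1 + 0.012000) = 5.919835


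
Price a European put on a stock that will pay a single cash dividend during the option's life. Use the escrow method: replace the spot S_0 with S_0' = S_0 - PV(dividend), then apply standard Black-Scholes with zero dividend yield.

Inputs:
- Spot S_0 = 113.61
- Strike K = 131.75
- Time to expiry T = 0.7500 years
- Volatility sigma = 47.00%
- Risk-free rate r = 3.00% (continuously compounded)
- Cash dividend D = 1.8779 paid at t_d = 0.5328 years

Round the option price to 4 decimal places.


PV(D) = D * exp(-r * t_d) = 1.8779 * 0.98414307 = 1.84812226
S_0' = S_0 - PV(D) = 113.6100 - 1.84812226 = 111.76187774
d1 = (ln(S_0'/K) + (r + sigma^2/2)*T) / (sigma*sqrt(T)) = -0.14543864
d2 = d1 - sigma*sqrt(T) = -0.55247058
exp(-rT) = 0.97775124
N(-d1) = 0.55781772; N(-d2) = 0.70968701
P = K * exp(-rT) * N(-d2) - S_0' * N(-d1) = 131.7500 * 0.97775124 * 0.70968701 - 111.76187774 * 0.55781772 = 29.0782

Answer: Price = 29.0782


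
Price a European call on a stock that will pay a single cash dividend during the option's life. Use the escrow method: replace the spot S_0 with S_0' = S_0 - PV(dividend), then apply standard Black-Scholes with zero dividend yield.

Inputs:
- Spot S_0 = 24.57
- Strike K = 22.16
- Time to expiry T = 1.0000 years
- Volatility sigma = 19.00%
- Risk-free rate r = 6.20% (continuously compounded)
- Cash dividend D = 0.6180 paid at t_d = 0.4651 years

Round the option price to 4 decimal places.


Answer: Price = 3.7073

Derivation:
PV(D) = D * exp(-r * t_d) = 0.6180 * 0.97157560 = 0.60043372
S_0' = S_0 - PV(D) = 24.5700 - 0.60043372 = 23.96956628
d1 = (ln(S_0'/K) + (r + sigma^2/2)*T) / (sigma*sqrt(T)) = 0.83445312
d2 = d1 - sigma*sqrt(T) = 0.64445312
exp(-rT) = 0.93988289
N(d1) = 0.79798715; N(d2) = 0.74035917
C = S_0' * N(d1) - K * exp(-rT) * N(d2) = 23.96956628 * 0.79798715 - 22.1600 * 0.93988289 * 0.74035917 = 3.7073


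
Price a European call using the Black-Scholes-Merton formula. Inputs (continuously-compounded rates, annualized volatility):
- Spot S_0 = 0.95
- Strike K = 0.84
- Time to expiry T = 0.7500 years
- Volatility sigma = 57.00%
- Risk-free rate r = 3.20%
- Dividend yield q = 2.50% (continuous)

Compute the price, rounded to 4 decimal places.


Answer: Price = 0.2326

Derivation:
d1 = (ln(S/K) + (r - q + 0.5*sigma^2) * T) / (sigma * sqrt(T)) = 0.50674660
d2 = d1 - sigma * sqrt(T) = 0.01311212
exp(-rT) = 0.97628571; exp(-qT) = 0.98142469
C = S_0 * exp(-qT) * N(d1) - K * exp(-rT) * N(d2)
N(d1) = 0.69383368; N(d2) = 0.50523083
C = 0.9500 * 0.98142469 * 0.69383368 - 0.8400 * 0.97628571 * 0.50523083 = 0.2326


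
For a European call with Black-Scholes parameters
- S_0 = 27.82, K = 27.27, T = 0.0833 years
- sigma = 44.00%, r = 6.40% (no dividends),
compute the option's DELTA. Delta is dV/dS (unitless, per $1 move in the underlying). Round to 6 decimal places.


d1 = 0.2627151374; d2 = 0.1357234841
phi(d1) = 0.3854097770; exp(-qT) = 1.0000000000; exp(-rT) = 0.9946829856
N(d1) = 0.6036149257
Delta = exp(-qT) * N(d1) = 1.0000000000 * 0.6036149257 = 0.603615

Answer: Delta = 0.603615


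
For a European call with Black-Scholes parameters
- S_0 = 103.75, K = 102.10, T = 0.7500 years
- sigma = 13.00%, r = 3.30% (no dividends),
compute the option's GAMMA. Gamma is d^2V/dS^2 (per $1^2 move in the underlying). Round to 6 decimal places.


Answer: Gamma = 0.031290

Derivation:
d1 = 0.4185250645; d2 = 0.3059417620
phi(d1) = 0.3654886155; exp(-qT) = 1.0000000000; exp(-rT) = 0.9755537700
Gamma = exp(-qT) * phi(d1) / (S * sigma * sqrt(T)) = 1.0000000000 * 0.3654886155 / (103.7500 * 0.1300 * 0.8660254038) = 0.031290


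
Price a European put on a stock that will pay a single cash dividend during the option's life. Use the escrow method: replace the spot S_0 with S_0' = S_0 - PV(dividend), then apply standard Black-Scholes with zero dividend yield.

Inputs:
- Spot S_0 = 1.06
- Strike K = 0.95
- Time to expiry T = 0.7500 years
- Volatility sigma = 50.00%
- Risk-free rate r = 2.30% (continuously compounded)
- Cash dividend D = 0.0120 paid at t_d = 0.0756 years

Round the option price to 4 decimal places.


PV(D) = D * exp(-r * t_d) = 0.0120 * 0.99826271 = 0.01197915
S_0' = S_0 - PV(D) = 1.0600 - 0.01197915 = 1.04802085
d1 = (ln(S_0'/K) + (r + sigma^2/2)*T) / (sigma*sqrt(T)) = 0.48311925
d2 = d1 - sigma*sqrt(T) = 0.05010655
exp(-rT) = 0.98289793
N(-d1) = 0.31450553; N(-d2) = 0.48001874
P = K * exp(-rT) * N(-d2) - S_0' * N(-d1) = 0.9500 * 0.98289793 * 0.48001874 - 1.04802085 * 0.31450553 = 0.1186

Answer: Price = 0.1186


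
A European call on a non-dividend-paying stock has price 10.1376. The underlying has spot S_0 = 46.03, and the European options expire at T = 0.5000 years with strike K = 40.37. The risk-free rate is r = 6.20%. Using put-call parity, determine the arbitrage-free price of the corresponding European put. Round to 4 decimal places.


Answer: Put price = 3.2453

Derivation:
Put-call parity: C - P = S_0 * exp(-qT) - K * exp(-rT).
S_0 * exp(-qT) = 46.0300 * 1.00000000 = 46.03000000
K * exp(-rT) = 40.3700 * 0.96947557 = 39.13772889
P = C - S*exp(-qT) + K*exp(-rT)
P = 10.1376 - 46.03000000 + 39.13772889 = 3.2453


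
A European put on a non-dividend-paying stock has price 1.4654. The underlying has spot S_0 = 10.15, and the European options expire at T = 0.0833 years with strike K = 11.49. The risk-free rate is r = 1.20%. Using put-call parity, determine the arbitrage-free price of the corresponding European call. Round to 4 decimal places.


Answer: Call price = 0.1369

Derivation:
Put-call parity: C - P = S_0 * exp(-qT) - K * exp(-rT).
S_0 * exp(-qT) = 10.1500 * 1.00000000 = 10.15000000
K * exp(-rT) = 11.4900 * 0.99900090 = 11.47852033
C = P + S*exp(-qT) - K*exp(-rT)
C = 1.4654 + 10.15000000 - 11.47852033 = 0.1369


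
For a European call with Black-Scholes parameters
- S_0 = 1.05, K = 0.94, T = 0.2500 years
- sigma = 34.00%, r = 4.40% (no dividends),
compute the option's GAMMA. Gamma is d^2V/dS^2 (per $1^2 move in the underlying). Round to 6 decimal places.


d1 = 0.8006798111; d2 = 0.6306798111
phi(d1) = 0.2895339803; exp(-qT) = 1.0000000000; exp(-rT) = 0.9890602788
Gamma = exp(-qT) * phi(d1) / (S * sigma * sqrt(T)) = 1.0000000000 * 0.2895339803 / (1.0500 * 0.3400 * 0.5000000000) = 1.622039

Answer: Gamma = 1.622039


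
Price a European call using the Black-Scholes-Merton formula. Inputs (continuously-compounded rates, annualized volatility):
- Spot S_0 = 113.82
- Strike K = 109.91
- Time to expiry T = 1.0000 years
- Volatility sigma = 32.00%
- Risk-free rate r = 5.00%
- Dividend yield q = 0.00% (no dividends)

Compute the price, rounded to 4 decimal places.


d1 = (ln(S/K) + (r - q + 0.5*sigma^2) * T) / (sigma * sqrt(T)) = 0.42548876
d2 = d1 - sigma * sqrt(T) = 0.10548876
exp(-rT) = 0.95122942; exp(-qT) = 1.00000000
C = S_0 * exp(-qT) * N(d1) - K * exp(-rT) * N(d2)
N(d1) = 0.66475979; N(d2) = 0.54200601
C = 113.8200 * 1.00000000 * 0.66475979 - 109.9100 * 0.95122942 * 0.54200601 = 18.9964

Answer: Price = 18.9964


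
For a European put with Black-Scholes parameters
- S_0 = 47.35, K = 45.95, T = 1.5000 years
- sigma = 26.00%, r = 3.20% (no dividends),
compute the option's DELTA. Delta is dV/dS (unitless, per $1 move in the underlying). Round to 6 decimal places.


Answer: Delta = -0.343030

Derivation:
d1 = 0.4042065408; d2 = 0.0857728742
phi(d1) = 0.3676477512; exp(-qT) = 1.0000000000; exp(-rT) = 0.9531337871
N(-d1) = 0.3430304222
Delta = -exp(-qT) * N(-d1) = -1.0000000000 * 0.3430304222 = -0.343030


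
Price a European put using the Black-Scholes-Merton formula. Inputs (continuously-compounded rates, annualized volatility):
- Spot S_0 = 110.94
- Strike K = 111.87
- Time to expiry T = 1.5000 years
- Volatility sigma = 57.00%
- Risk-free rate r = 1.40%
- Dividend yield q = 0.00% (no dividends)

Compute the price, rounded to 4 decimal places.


d1 = (ln(S/K) + (r - q + 0.5*sigma^2) * T) / (sigma * sqrt(T)) = 0.36717569
d2 = d1 - sigma * sqrt(T) = -0.33092888
exp(-rT) = 0.97921896; exp(-qT) = 1.00000000
P = K * exp(-rT) * N(-d2) - S_0 * exp(-qT) * N(-d1)
N(-d1) = 0.35674398; N(-d2) = 0.62965090
P = 111.8700 * 0.97921896 * 0.62965090 - 110.9400 * 1.00000000 * 0.35674398 = 29.3981

Answer: Price = 29.3981


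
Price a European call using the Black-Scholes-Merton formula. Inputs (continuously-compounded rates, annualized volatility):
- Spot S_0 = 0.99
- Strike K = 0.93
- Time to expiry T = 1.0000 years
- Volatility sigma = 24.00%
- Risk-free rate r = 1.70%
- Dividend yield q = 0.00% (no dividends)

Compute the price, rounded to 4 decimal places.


Answer: Price = 0.1337

Derivation:
d1 = (ln(S/K) + (r - q + 0.5*sigma^2) * T) / (sigma * sqrt(T)) = 0.45133482
d2 = d1 - sigma * sqrt(T) = 0.21133482
exp(-rT) = 0.98314368; exp(-qT) = 1.00000000
C = S_0 * exp(-qT) * N(d1) - K * exp(-rT) * N(d2)
N(d1) = 0.67412587; N(d2) = 0.58368699
C = 0.9900 * 1.00000000 * 0.67412587 - 0.9300 * 0.98314368 * 0.58368699 = 0.1337


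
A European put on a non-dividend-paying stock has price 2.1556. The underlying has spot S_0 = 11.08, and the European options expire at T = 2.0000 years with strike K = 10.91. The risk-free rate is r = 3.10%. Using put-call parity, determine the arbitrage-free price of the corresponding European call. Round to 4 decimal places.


Answer: Call price = 2.9815

Derivation:
Put-call parity: C - P = S_0 * exp(-qT) - K * exp(-rT).
S_0 * exp(-qT) = 11.0800 * 1.00000000 = 11.08000000
K * exp(-rT) = 10.9100 * 0.93988289 = 10.25412229
C = P + S*exp(-qT) - K*exp(-rT)
C = 2.1556 + 11.08000000 - 10.25412229 = 2.9815


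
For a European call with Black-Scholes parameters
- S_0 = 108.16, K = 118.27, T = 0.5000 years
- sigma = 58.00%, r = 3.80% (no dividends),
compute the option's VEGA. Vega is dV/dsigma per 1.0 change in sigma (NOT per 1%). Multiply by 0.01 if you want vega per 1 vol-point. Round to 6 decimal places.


d1 = 0.0335058063; d2 = -0.3766161268
phi(d1) = 0.3987184091; exp(-qT) = 1.0000000000; exp(-rT) = 0.9811793622
Vega = S * exp(-qT) * phi(d1) * sqrt(T) = 108.1600 * 1.0000000000 * 0.3987184091 * 0.7071067812 = 30.494251

Answer: Vega = 30.494251


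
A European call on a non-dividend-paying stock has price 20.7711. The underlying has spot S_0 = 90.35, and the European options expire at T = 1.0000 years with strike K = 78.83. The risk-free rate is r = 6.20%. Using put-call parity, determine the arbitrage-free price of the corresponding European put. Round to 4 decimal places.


Answer: Put price = 4.5121

Derivation:
Put-call parity: C - P = S_0 * exp(-qT) - K * exp(-rT).
S_0 * exp(-qT) = 90.3500 * 1.00000000 = 90.35000000
K * exp(-rT) = 78.8300 * 0.93988289 = 74.09096797
P = C - S*exp(-qT) + K*exp(-rT)
P = 20.7711 - 90.35000000 + 74.09096797 = 4.5121


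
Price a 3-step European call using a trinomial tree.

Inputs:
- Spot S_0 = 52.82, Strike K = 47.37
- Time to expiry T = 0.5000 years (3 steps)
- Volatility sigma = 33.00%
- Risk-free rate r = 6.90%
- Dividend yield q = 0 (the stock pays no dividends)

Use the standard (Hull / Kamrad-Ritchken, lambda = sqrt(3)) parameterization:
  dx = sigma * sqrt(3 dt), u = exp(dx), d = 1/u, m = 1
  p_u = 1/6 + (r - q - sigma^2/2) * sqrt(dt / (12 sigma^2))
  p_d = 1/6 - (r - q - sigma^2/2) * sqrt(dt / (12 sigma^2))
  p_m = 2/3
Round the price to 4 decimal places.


Answer: Price = V(0,0) = 9.0845

Derivation:
dt = T/N = 0.166667; dx = sigma*sqrt(3*dt) = 0.233345
u = exp(dx) = 1.262817; d = 1/u = 0.791880
p_u = 0.171863, p_m = 0.666667, p_d = 0.161471
Discount per step: exp(-r*dt) = 0.988566
Stock lattice S(k, j) with j the centered position index:
  k=0: S(0,+0) = 52.8200
  k=1: S(1,-1) = 41.8271; S(1,+0) = 52.8200; S(1,+1) = 66.7020
  k=2: S(2,-2) = 33.1221; S(2,-1) = 41.8271; S(2,+0) = 52.8200; S(2,+1) = 66.7020; S(2,+2) = 84.2325
  k=3: S(3,-3) = 26.2287; S(3,-2) = 33.1221; S(3,-1) = 41.8271; S(3,+0) = 52.8200; S(3,+1) = 66.7020; S(3,+2) = 84.2325; S(3,+3) = 106.3702
Terminal payoffs V(N, j) = max(S_T - K, 0):
  V(3,-3) = 0.000000; V(3,-2) = 0.000000; V(3,-1) = 0.000000; V(3,+0) = 5.450000; V(3,+1) = 19.332014; V(3,+2) = 36.862462; V(3,+3) = 59.000217
Backward induction: V(k, j) = exp(-r*dt) * [p_u * V(k+1, j+1) + p_m * V(k+1, j) + p_d * V(k+1, j-1)]
  V(2,-2) = exp(-r*dt) * [p_u*0.000000 + p_m*0.000000 + p_d*0.000000] = 0.000000
  V(2,-1) = exp(-r*dt) * [p_u*5.450000 + p_m*0.000000 + p_d*0.000000] = 0.925943
  V(2,+0) = exp(-r*dt) * [p_u*19.332014 + p_m*5.450000 + p_d*0.000000] = 6.876255
  V(2,+1) = exp(-r*dt) * [p_u*36.862462 + p_m*19.332014 + p_d*5.450000] = 19.873447
  V(2,+2) = exp(-r*dt) * [p_u*59.000217 + p_m*36.862462 + p_d*19.332014] = 37.403842
  V(1,-1) = exp(-r*dt) * [p_u*6.876255 + p_m*0.925943 + p_d*0.000000] = 1.778497
  V(1,+0) = exp(-r*dt) * [p_u*19.873447 + p_m*6.876255 + p_d*0.925943] = 8.056010
  V(1,+1) = exp(-r*dt) * [p_u*37.403842 + p_m*19.873447 + p_d*6.876255] = 20.549919
  V(0,+0) = exp(-r*dt) * [p_u*20.549919 + p_m*8.056010 + p_d*1.778497] = 9.084540


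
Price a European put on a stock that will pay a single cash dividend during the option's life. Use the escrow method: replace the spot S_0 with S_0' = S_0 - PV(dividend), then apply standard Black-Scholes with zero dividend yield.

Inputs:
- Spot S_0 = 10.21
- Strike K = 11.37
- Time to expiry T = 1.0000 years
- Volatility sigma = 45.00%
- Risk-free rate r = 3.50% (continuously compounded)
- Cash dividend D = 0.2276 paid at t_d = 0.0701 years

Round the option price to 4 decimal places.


PV(D) = D * exp(-r * t_d) = 0.2276 * 0.99754951 = 0.22704227
S_0' = S_0 - PV(D) = 10.2100 - 0.22704227 = 9.98295773
d1 = (ln(S_0'/K) + (r + sigma^2/2)*T) / (sigma*sqrt(T)) = 0.01366912
d2 = d1 - sigma*sqrt(T) = -0.43633088
exp(-rT) = 0.96560542
N(-d1) = 0.49454698; N(-d2) = 0.66870166
P = K * exp(-rT) * N(-d2) - S_0' * N(-d1) = 11.3700 * 0.96560542 * 0.66870166 - 9.98295773 * 0.49454698 = 2.4046

Answer: Price = 2.4046


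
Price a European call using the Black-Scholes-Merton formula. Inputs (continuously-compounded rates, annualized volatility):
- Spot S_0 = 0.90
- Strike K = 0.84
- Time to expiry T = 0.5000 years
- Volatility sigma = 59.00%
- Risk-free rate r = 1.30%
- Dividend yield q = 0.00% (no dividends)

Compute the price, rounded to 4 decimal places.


Answer: Price = 0.1783

Derivation:
d1 = (ln(S/K) + (r - q + 0.5*sigma^2) * T) / (sigma * sqrt(T)) = 0.38955081
d2 = d1 - sigma * sqrt(T) = -0.02764219
exp(-rT) = 0.99352108; exp(-qT) = 1.00000000
C = S_0 * exp(-qT) * N(d1) - K * exp(-rT) * N(d2)
N(d1) = 0.65156563; N(d2) = 0.48897377
C = 0.9000 * 1.00000000 * 0.65156563 - 0.8400 * 0.99352108 * 0.48897377 = 0.1783


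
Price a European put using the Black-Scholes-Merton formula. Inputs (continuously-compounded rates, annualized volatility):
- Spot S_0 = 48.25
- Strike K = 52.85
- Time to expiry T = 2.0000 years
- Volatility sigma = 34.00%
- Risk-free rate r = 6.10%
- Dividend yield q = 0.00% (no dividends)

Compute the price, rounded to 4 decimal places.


Answer: Price = 8.3109

Derivation:
d1 = (ln(S/K) + (r - q + 0.5*sigma^2) * T) / (sigma * sqrt(T)) = 0.30475910
d2 = d1 - sigma * sqrt(T) = -0.17607351
exp(-rT) = 0.88514837; exp(-qT) = 1.00000000
P = K * exp(-rT) * N(-d2) - S_0 * exp(-qT) * N(-d1)
N(-d1) = 0.38027482; N(-d2) = 0.56988190
P = 52.8500 * 0.88514837 * 0.56988190 - 48.2500 * 1.00000000 * 0.38027482 = 8.3109


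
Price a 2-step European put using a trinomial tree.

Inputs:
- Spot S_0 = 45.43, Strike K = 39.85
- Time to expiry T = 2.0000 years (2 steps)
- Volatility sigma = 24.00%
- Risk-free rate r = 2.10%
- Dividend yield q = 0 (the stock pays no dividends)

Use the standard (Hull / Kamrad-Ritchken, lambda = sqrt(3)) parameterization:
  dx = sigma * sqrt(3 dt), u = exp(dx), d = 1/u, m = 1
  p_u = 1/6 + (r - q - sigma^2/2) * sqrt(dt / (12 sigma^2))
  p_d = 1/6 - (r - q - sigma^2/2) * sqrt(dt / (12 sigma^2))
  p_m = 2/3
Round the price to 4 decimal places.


dt = T/N = 1.000000; dx = sigma*sqrt(3*dt) = 0.415692
u = exp(dx) = 1.515419; d = 1/u = 0.659883
p_u = 0.157285, p_m = 0.666667, p_d = 0.176049
Discount per step: exp(-r*dt) = 0.979219
Stock lattice S(k, j) with j the centered position index:
  k=0: S(0,+0) = 45.4300
  k=1: S(1,-1) = 29.9785; S(1,+0) = 45.4300; S(1,+1) = 68.8455
  k=2: S(2,-2) = 19.7823; S(2,-1) = 29.9785; S(2,+0) = 45.4300; S(2,+1) = 68.8455; S(2,+2) = 104.3298
Terminal payoffs V(N, j) = max(K - S_T, 0):
  V(2,-2) = 20.067686; V(2,-1) = 9.871499; V(2,+0) = 0.000000; V(2,+1) = 0.000000; V(2,+2) = 0.000000
Backward induction: V(k, j) = exp(-r*dt) * [p_u * V(k+1, j+1) + p_m * V(k+1, j) + p_d * V(k+1, j-1)]
  V(1,-1) = exp(-r*dt) * [p_u*0.000000 + p_m*9.871499 + p_d*20.067686] = 9.903711
  V(1,+0) = exp(-r*dt) * [p_u*0.000000 + p_m*0.000000 + p_d*9.871499] = 1.701749
  V(1,+1) = exp(-r*dt) * [p_u*0.000000 + p_m*0.000000 + p_d*0.000000] = 0.000000
  V(0,+0) = exp(-r*dt) * [p_u*0.000000 + p_m*1.701749 + p_d*9.903711] = 2.818225

Answer: Price = V(0,0) = 2.8182
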